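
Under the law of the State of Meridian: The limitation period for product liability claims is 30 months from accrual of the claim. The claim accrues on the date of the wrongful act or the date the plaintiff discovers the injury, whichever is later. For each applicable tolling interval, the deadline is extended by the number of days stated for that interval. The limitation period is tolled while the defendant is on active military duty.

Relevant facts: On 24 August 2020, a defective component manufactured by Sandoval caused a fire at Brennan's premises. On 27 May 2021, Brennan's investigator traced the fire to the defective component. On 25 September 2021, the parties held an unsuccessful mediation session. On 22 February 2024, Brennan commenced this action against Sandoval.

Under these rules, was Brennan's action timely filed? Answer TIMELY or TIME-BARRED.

Taking the later of the act (24 August 2020) and discovery (27 May 2021), the claim accrued on 27 May 2021.
30 months from 27 May 2021 is 27 November 2023.
The other events in the timeline have no effect on the limitation period under the stated rules.
Filing on 22 February 2024 missed the 27 November 2023 deadline — the action is time-barred.

TIME-BARRED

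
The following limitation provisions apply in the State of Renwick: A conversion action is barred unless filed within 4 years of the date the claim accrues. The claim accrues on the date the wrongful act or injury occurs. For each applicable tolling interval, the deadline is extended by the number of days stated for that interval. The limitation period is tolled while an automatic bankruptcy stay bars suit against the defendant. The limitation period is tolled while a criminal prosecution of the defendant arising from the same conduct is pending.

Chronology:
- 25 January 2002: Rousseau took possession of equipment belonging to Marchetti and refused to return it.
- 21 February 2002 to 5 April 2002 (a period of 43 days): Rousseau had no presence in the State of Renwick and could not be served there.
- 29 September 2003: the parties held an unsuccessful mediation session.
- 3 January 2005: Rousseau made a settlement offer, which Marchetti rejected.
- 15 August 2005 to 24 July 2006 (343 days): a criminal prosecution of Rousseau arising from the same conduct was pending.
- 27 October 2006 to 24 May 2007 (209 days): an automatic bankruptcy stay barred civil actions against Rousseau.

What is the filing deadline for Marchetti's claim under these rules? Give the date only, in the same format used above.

31 July 2007

The claim accrued on 25 January 2002, the date of the act.
Adding the 4 years base period to 25 January 2002 gives a deadline of 25 January 2006, before any tolling.
The pending criminal prosecution from 15 August 2005 to 24 July 2006 tolled the period for 343 days, extending the deadline to 3 January 2007.
The period was tolled for 209 days by the automatic bankruptcy stay (27 October 2006 to 24 May 2007), pushing the deadline to 31 July 2007.
The defendant's absence from the jurisdiction from 21 February 2002 to 5 April 2002 does not toll the period, because no stated rule makes the defendant's absence a tolling event.
None of the other events listed affects the running of the period under the stated rules.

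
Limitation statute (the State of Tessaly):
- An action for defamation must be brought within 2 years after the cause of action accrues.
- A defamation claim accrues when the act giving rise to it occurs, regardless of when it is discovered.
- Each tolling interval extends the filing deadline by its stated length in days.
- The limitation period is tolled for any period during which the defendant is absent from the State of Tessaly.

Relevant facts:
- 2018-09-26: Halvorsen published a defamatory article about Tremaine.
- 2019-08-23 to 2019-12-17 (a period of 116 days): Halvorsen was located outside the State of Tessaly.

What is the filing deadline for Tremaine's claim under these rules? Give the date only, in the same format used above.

The claim accrued on 2018-09-26, when the wrongful act occurred.
The untolled deadline — 2 years after 2018-09-26 — is 2020-09-26.
Because the defendant's absence from the jurisdiction ran from 2019-08-23 to 2019-12-17, the deadline is extended by 116 days to 2021-01-20.

2021-01-20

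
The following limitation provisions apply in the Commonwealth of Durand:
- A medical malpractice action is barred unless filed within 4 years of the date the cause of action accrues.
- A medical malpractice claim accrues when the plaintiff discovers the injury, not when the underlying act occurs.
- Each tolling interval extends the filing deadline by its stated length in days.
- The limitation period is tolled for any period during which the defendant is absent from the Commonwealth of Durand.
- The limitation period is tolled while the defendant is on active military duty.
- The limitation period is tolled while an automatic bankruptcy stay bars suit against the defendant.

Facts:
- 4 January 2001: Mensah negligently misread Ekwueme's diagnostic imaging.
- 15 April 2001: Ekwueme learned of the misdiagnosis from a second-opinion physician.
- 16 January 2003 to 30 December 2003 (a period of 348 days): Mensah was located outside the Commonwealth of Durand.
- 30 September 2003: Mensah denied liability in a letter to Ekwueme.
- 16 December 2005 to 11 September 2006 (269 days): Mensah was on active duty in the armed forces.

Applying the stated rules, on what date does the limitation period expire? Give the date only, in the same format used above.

The claim did not accrue until Ekwueme discovered the injury on 15 April 2001; the 4 January 2001 act date does not start the clock under the stated rule.
Adding the 4 years base period to 15 April 2001 gives a deadline of 15 April 2005, before any tolling.
The defendant's absence from the jurisdiction from 16 January 2003 to 30 December 2003 tolled the period for 348 days, extending the deadline to 29 March 2006.
The defendant's active military service from 16 December 2005 to 11 September 2006 tolled the period for 269 days, extending the deadline to 23 December 2006.
Nothing else in the chronology tolls or restarts the period.

23 December 2006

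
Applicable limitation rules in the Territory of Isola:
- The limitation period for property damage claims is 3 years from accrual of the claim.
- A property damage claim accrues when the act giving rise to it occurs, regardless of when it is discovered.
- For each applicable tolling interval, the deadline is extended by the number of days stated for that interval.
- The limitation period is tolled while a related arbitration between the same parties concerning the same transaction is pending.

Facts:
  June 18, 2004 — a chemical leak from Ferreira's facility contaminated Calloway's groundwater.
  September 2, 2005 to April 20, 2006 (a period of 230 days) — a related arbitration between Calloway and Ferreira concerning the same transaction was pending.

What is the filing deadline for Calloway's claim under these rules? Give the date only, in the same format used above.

February 3, 2008

The claim accrued on June 18, 2004, when the wrongful act occurred.
The untolled deadline — 3 years after June 18, 2004 — is June 18, 2007.
Because the pending related arbitration ran from September 2, 2005 to April 20, 2006, the deadline is extended by 230 days to February 3, 2008.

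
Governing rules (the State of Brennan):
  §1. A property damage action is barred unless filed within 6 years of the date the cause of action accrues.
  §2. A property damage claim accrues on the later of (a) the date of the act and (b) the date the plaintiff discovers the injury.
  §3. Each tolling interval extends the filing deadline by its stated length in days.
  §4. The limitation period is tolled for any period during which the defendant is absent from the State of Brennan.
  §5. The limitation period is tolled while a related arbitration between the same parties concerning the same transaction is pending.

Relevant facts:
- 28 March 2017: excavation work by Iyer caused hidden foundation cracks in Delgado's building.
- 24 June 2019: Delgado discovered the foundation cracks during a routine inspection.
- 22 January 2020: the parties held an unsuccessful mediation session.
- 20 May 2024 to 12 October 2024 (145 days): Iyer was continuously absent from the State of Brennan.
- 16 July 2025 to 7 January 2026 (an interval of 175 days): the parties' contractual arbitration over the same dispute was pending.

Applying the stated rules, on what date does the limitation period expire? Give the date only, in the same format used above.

10 May 2026

Taking the later of the act (28 March 2017) and discovery (24 June 2019), the claim accrued on 24 June 2019.
6 years from 24 June 2019 is 24 June 2025.
The period was tolled for 145 days by the defendant's absence from the jurisdiction (20 May 2024 to 12 October 2024), pushing the deadline to 16 November 2025.
The period was tolled for 175 days by the pending related arbitration (16 July 2025 to 7 January 2026), pushing the deadline to 10 May 2026.
Nothing else in the chronology tolls or restarts the period.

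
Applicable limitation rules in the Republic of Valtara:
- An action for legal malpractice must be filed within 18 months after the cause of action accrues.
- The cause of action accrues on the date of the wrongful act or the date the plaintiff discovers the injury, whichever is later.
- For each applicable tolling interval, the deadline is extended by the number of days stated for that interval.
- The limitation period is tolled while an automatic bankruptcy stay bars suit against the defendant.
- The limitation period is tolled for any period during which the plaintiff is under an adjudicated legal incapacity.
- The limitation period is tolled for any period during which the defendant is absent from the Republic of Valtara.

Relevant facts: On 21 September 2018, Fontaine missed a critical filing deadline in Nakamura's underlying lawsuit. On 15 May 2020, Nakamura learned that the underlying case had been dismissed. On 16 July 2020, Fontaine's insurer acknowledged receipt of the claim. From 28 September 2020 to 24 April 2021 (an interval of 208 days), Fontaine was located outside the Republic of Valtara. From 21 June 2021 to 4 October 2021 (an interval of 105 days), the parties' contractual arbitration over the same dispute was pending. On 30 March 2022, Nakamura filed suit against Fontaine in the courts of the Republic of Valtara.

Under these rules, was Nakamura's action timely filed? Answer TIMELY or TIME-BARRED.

TIMELY

Because discovery on 15 May 2020 post-dates the 21 September 2018 act, accrual under the later-of rule falls on 15 May 2020.
The untolled deadline — 18 months after 15 May 2020 — is 15 November 2021.
The period was tolled for 208 days by the defendant's absence from the jurisdiction (28 September 2020 to 24 April 2021), pushing the deadline to 11 June 2022.
No stated provision tolls the period for a pending arbitration, so the interval from 21 June 2021 to 4 October 2021 has no effect on the deadline.
Nothing else in the chronology tolls or restarts the period.
The 30 March 2022 filing precedes the 11 June 2022 deadline; the claim is timely.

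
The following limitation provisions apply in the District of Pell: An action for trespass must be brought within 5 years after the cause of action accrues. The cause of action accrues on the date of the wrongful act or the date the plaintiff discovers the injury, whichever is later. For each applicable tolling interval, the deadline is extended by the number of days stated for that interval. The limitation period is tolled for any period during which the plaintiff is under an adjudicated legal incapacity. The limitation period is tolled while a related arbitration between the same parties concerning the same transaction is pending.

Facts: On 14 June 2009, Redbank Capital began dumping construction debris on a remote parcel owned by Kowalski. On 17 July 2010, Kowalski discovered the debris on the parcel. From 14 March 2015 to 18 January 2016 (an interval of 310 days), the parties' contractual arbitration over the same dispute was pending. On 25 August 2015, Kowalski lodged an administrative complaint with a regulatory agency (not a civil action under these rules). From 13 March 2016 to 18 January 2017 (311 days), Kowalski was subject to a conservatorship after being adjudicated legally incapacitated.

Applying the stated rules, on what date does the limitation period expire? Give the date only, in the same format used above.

Because discovery on 17 July 2010 post-dates the 14 June 2009 act, accrual under the later-of rule falls on 17 July 2010.
The untolled deadline — 5 years after 17 July 2010 — is 17 July 2015.
The period was tolled for 310 days by the pending related arbitration (14 March 2015 to 18 January 2016), pushing the deadline to 22 May 2016.
The plaintiff's legal incapacity from 13 March 2016 to 18 January 2017 tolled the period for 311 days, extending the deadline to 29 March 2017.
The other events in the timeline have no effect on the limitation period under the stated rules.

29 March 2017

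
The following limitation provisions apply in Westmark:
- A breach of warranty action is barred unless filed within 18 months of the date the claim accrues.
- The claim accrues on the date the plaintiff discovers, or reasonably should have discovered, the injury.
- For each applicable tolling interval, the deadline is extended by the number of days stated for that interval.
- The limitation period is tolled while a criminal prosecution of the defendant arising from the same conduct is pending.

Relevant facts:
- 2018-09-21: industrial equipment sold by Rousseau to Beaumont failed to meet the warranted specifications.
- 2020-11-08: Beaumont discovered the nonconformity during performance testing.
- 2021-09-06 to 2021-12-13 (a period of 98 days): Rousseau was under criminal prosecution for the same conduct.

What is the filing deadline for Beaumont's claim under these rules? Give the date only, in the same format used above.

2022-08-14

The claim did not accrue until Beaumont discovered the injury on 2020-11-08; the 2018-09-21 act date does not start the clock under the stated rule.
Adding the 18 months base period to 2020-11-08 gives a deadline of 2022-05-08, before any tolling.
The period was tolled for 98 days by the pending criminal prosecution (2021-09-06 to 2021-12-13), pushing the deadline to 2022-08-14.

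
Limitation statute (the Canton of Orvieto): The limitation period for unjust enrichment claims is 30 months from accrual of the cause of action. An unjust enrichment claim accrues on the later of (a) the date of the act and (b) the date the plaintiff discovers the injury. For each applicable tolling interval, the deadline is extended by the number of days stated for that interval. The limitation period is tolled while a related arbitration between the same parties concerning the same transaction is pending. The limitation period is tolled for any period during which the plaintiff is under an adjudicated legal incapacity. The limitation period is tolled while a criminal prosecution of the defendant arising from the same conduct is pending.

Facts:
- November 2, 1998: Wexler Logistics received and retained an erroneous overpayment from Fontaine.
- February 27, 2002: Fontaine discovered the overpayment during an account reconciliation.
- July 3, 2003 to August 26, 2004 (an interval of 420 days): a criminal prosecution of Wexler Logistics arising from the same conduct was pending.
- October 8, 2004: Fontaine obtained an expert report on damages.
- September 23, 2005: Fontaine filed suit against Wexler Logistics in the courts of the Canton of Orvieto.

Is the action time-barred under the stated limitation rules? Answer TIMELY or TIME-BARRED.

Because discovery on February 27, 2002 post-dates the November 2, 1998 act, accrual under the later-of rule falls on February 27, 2002.
The untolled deadline — 30 months after February 27, 2002 — is August 27, 2004.
Because the pending criminal prosecution ran from July 3, 2003 to August 26, 2004, the deadline is extended by 420 days to October 21, 2005.
The other events in the timeline have no effect on the limitation period under the stated rules.
Fontaine filed on September 23, 2005, before the October 21, 2005 deadline, so the action is timely.

TIMELY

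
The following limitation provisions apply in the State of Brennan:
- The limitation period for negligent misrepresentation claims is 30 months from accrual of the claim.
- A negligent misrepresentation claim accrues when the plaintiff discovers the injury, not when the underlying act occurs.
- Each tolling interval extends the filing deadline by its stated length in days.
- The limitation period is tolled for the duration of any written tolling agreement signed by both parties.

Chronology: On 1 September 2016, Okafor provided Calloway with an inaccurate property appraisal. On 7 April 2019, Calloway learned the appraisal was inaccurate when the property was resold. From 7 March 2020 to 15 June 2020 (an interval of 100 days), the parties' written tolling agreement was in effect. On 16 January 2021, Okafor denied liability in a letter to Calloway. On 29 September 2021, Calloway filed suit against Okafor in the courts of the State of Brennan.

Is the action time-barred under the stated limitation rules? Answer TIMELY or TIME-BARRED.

TIMELY

The claim did not accrue until Calloway discovered the injury on 7 April 2019; the 1 September 2016 act date does not start the clock under the stated rule.
Adding the 30 months base period to 7 April 2019 gives a deadline of 7 October 2021, before any tolling.
The period was tolled for 100 days by the written tolling agreement (7 March 2020 to 15 June 2020), pushing the deadline to 15 January 2022.
The other events in the timeline have no effect on the limitation period under the stated rules.
Filing on 29 September 2021 beat the 15 January 2022 deadline — the action is timely.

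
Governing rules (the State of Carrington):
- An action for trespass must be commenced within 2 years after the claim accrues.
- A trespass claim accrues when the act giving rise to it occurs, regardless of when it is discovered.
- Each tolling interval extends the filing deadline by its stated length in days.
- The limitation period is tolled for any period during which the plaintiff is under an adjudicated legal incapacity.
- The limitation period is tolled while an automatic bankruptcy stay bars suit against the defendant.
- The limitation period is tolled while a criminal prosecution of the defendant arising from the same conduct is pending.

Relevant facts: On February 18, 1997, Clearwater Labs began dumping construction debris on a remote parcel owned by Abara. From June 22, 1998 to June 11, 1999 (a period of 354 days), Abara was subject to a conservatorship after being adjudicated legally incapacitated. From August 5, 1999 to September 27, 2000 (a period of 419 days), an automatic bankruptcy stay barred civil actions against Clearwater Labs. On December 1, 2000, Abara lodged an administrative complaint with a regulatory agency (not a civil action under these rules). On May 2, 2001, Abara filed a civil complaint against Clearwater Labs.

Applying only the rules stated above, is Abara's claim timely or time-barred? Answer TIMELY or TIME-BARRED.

The claim accrued on February 18, 1997, when the wrongful act occurred.
The untolled deadline — 2 years after February 18, 1997 — is February 18, 1999.
The period was tolled for 354 days by the plaintiff's legal incapacity (June 22, 1998 to June 11, 1999), pushing the deadline to February 7, 2000.
The automatic bankruptcy stay from August 5, 1999 to September 27, 2000 tolled the period for 419 days, extending the deadline to April 1, 2001.
Nothing else in the chronology tolls or restarts the period.
Abara filed on May 2, 2001, after the April 1, 2001 deadline, so the action is time-barred.

TIME-BARRED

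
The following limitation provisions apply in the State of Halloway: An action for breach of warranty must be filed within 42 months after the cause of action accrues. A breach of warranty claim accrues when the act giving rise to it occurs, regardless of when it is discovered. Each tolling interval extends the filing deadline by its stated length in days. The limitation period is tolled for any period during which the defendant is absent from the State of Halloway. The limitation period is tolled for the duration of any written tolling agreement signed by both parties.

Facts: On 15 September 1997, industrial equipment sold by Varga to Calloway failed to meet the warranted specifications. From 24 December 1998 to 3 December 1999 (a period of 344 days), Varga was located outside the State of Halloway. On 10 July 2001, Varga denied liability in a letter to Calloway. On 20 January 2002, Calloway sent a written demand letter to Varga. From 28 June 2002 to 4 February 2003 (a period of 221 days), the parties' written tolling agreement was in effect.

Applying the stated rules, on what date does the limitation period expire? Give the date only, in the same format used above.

22 February 2002

The claim accrued on 15 September 1997, when the wrongful act occurred.
42 months from 15 September 1997 is 15 March 2001.
The defendant's absence from the jurisdiction from 24 December 1998 to 3 December 1999 tolled the period for 344 days, extending the deadline to 22 February 2002.
The written tolling agreement from 28 June 2002 to 4 February 2003 began after the period had already run on 22 February 2002, so it has no tolling effect.
The other events in the timeline have no effect on the limitation period under the stated rules.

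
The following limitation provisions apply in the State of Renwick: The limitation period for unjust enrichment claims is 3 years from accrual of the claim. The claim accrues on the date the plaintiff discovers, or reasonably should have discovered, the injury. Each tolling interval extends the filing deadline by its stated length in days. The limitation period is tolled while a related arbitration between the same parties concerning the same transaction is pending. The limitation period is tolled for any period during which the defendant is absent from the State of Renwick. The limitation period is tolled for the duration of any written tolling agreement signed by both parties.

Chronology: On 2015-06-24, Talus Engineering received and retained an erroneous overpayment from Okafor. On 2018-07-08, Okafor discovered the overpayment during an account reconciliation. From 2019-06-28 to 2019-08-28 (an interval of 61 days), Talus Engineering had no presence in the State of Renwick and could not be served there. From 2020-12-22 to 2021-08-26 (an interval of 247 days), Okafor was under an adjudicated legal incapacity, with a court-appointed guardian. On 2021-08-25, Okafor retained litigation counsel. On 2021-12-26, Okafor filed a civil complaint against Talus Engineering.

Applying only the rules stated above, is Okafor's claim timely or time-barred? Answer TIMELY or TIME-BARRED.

TIME-BARRED

Under the discovery rule, the claim accrued on 2018-07-08, when Okafor discovered the injury — not on the 2015-06-24 date of the underlying act.
3 years from 2018-07-08 is 2021-07-08.
Because the defendant's absence from the jurisdiction ran from 2019-06-28 to 2019-08-28, the deadline is extended by 61 days to 2021-09-07.
Although the plaintiff's incapacity ran from 2020-12-22 to 2021-08-26, the stated rules do not make that a tolling event, so it is disregarded.
None of the other events listed affects the running of the period under the stated rules.
Okafor filed on 2021-12-26, after the 2021-09-07 deadline, so the action is time-barred.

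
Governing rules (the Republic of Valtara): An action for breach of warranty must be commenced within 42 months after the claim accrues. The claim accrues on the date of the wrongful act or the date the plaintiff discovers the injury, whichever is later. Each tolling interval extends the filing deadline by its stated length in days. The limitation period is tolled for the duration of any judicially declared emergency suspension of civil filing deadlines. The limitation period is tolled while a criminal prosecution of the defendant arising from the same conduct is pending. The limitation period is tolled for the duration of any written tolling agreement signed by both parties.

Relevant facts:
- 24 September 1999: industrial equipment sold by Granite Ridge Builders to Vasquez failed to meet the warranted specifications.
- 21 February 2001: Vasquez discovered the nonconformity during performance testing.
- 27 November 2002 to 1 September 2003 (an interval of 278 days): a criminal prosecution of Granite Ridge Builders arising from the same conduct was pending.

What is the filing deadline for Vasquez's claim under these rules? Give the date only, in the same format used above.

26 May 2005

Because discovery on 21 February 2001 post-dates the 24 September 1999 act, accrual under the later-of rule falls on 21 February 2001.
42 months from 21 February 2001 is 21 August 2004.
The pending criminal prosecution from 27 November 2002 to 1 September 2003 tolled the period for 278 days, extending the deadline to 26 May 2005.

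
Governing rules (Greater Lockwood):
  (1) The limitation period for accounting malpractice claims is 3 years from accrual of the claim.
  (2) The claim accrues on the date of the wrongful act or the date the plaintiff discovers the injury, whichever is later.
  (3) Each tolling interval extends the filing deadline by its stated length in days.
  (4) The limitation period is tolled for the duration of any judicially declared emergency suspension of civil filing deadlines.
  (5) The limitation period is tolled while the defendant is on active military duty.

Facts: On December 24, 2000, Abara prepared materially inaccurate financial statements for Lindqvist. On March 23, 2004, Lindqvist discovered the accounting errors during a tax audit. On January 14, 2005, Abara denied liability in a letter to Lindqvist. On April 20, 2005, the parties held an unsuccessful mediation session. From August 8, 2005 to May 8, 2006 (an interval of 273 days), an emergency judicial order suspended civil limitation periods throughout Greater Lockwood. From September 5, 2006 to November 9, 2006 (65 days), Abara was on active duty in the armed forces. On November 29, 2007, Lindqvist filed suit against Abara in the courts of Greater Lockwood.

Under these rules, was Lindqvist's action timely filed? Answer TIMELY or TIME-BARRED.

Taking the later of the act (December 24, 2000) and discovery (March 23, 2004), the claim accrued on March 23, 2004.
The untolled deadline — 3 years after March 23, 2004 — is March 23, 2007.
The emergency suspension of filing deadlines from August 8, 2005 to May 8, 2006 tolled the period for 273 days, extending the deadline to December 21, 2007.
The defendant's active military service from September 5, 2006 to November 9, 2006 tolled the period for 65 days, extending the deadline to February 24, 2008.
The other events in the timeline have no effect on the limitation period under the stated rules.
The November 29, 2007 filing precedes the February 24, 2008 deadline; the claim is timely.

TIMELY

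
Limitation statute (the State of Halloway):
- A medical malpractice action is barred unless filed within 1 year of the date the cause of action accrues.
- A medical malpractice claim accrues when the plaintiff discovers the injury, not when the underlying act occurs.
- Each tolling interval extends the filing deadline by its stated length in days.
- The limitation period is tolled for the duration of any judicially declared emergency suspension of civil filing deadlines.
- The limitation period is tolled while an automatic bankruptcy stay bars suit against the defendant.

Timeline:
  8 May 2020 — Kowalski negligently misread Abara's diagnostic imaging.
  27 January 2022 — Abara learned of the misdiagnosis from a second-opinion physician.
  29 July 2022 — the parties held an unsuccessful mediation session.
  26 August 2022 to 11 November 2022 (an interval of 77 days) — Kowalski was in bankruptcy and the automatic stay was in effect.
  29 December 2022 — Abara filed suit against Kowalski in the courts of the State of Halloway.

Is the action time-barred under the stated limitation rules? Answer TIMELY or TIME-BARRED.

TIMELY

The claim did not accrue until Abara discovered the injury on 27 January 2022; the 8 May 2020 act date does not start the clock under the stated rule.
1 year from 27 January 2022 is 27 January 2023.
The automatic bankruptcy stay from 26 August 2022 to 11 November 2022 tolled the period for 77 days, extending the deadline to 14 April 2023.
The other events in the timeline have no effect on the limitation period under the stated rules.
Filing on 29 December 2022 beat the 14 April 2023 deadline — the action is timely.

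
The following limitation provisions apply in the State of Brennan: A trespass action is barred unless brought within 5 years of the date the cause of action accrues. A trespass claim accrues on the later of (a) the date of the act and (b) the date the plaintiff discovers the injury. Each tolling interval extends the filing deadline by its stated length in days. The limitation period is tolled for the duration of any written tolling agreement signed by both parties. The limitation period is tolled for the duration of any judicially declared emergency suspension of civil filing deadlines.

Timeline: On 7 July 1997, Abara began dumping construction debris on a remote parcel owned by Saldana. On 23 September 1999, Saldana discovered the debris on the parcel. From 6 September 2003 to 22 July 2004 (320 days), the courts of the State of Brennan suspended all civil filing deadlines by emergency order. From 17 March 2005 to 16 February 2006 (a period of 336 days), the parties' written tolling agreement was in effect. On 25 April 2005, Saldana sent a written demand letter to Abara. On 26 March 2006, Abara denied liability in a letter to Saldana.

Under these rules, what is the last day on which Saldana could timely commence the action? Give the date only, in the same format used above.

11 July 2006

Taking the later of the act (7 July 1997) and discovery (23 September 1999), the claim accrued on 23 September 1999.
5 years from 23 September 1999 is 23 September 2004.
Because the emergency suspension of filing deadlines ran from 6 September 2003 to 22 July 2004, the deadline is extended by 320 days to 9 August 2005.
The period was tolled for 336 days by the written tolling agreement (17 March 2005 to 16 February 2006), pushing the deadline to 11 July 2006.
Nothing else in the chronology tolls or restarts the period.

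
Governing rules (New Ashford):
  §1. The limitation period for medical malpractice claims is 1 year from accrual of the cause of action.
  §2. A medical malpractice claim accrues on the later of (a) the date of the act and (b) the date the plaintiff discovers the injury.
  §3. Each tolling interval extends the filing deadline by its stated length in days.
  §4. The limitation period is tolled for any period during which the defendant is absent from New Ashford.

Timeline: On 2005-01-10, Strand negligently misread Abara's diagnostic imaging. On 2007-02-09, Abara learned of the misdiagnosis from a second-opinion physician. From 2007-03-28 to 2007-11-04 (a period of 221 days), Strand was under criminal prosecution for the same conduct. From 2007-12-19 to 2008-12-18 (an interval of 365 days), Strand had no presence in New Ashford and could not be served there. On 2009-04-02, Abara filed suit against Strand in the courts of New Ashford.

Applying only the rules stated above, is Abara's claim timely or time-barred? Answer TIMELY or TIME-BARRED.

Taking the later of the act (2005-01-10) and discovery (2007-02-09), the claim accrued on 2007-02-09.
The untolled deadline — 1 year after 2007-02-09 — is 2008-02-09.
The defendant's absence from the jurisdiction from 2007-12-19 to 2008-12-18 tolled the period for 365 days, extending the deadline to 2009-02-08.
Although a criminal prosecution ran from 2007-03-28 to 2007-11-04, the stated rules do not make that a tolling event, so it is disregarded.
The 2009-04-02 filing falls after the 2009-02-08 deadline; the claim is time-barred.

TIME-BARRED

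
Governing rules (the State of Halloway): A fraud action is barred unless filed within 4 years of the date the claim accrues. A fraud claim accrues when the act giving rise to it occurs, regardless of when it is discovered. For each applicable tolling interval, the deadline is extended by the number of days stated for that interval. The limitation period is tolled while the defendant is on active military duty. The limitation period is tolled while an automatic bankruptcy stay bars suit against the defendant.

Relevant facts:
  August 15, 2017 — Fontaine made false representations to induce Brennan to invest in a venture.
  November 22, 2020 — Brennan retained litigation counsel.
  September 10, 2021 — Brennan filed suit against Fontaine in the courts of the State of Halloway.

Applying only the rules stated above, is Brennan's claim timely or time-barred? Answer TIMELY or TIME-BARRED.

TIME-BARRED

The claim accrued on August 15, 2017, when the wrongful act occurred.
4 years from August 15, 2017 is August 15, 2021.
None of the other events listed affects the running of the period under the stated rules.
Filing on September 10, 2021 missed the August 15, 2021 deadline — the action is time-barred.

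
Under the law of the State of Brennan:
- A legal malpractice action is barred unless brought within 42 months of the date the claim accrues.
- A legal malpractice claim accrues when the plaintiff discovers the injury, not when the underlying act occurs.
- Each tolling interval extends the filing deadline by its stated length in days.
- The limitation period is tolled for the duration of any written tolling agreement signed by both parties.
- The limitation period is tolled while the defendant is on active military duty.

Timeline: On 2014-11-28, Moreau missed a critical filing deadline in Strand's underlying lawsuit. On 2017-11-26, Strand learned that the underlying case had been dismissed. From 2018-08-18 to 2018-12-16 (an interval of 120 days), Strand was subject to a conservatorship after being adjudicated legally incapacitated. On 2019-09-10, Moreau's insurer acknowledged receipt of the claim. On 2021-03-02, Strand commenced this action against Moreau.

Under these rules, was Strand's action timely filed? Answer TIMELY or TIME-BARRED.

TIMELY

The claim did not accrue until Strand discovered the injury on 2017-11-26; the 2014-11-28 act date does not start the clock under the stated rule.
Adding the 42 months base period to 2017-11-26 gives a deadline of 2021-05-26, before any tolling.
The plaintiff's legal incapacity from 2018-08-18 to 2018-12-16 does not toll the period, because no stated rule makes the plaintiff's incapacity a tolling event.
None of the other events listed affects the running of the period under the stated rules.
Strand filed on 2021-03-02, before the 2021-05-26 deadline, so the action is timely.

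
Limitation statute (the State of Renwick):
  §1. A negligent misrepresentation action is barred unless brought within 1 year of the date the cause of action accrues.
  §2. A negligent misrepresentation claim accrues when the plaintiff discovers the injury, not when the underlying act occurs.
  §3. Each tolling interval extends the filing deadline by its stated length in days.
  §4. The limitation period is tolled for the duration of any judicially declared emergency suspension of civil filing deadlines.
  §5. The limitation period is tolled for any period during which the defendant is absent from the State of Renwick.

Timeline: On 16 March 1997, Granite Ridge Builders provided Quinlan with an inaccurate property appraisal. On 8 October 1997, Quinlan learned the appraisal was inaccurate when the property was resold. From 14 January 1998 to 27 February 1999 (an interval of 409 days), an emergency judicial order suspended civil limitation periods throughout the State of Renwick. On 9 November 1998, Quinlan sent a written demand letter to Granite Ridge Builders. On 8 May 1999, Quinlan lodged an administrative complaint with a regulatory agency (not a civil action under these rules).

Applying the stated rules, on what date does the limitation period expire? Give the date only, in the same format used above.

21 November 1999

Under the discovery rule, the claim accrued on 8 October 1997, when Quinlan discovered the injury — not on the 16 March 1997 date of the underlying act.
Adding the 1 year base period to 8 October 1997 gives a deadline of 8 October 1998, before any tolling.
The period was tolled for 409 days by the emergency suspension of filing deadlines (14 January 1998 to 27 February 1999), pushing the deadline to 21 November 1999.
Nothing else in the chronology tolls or restarts the period.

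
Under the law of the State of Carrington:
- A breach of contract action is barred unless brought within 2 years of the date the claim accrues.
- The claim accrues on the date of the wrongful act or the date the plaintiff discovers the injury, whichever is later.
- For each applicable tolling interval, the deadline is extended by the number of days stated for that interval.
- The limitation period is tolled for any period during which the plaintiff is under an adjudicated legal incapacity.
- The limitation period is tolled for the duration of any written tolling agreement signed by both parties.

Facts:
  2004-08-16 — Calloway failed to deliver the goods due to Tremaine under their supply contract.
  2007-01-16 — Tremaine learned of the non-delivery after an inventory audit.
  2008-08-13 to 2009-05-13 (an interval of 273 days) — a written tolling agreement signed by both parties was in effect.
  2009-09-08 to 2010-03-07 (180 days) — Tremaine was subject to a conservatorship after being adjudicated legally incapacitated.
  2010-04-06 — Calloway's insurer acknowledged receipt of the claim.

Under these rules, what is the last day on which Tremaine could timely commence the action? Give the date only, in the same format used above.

The claim accrued on 2007-01-16 — the later of the 2004-08-16 act and the 2007-01-16 discovery.
The untolled deadline — 2 years after 2007-01-16 — is 2009-01-16.
Because the written tolling agreement ran from 2008-08-13 to 2009-05-13, the deadline is extended by 273 days to 2009-10-16.
The period was tolled for 180 days by the plaintiff's legal incapacity (2009-09-08 to 2010-03-07), pushing the deadline to 2010-04-14.
The other events in the timeline have no effect on the limitation period under the stated rules.

2010-04-14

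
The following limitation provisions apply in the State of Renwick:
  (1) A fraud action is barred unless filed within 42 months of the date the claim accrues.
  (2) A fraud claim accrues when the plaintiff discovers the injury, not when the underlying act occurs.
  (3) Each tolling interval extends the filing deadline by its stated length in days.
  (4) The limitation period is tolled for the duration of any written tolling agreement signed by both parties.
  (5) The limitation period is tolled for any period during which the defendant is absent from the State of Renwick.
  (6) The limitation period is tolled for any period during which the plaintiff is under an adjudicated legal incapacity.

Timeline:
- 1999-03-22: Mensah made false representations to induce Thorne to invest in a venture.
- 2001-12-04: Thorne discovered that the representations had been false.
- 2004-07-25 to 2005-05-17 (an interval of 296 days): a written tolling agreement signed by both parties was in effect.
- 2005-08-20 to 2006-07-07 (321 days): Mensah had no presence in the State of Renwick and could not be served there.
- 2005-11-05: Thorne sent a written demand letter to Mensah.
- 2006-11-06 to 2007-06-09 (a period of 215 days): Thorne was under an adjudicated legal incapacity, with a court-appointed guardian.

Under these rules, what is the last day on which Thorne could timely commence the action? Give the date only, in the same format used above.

The claim did not accrue until Thorne discovered the injury on 2001-12-04; the 1999-03-22 act date does not start the clock under the stated rule.
The untolled deadline — 42 months after 2001-12-04 — is 2005-06-04.
The period was tolled for 296 days by the written tolling agreement (2004-07-25 to 2005-05-17), pushing the deadline to 2006-03-27.
The period was tolled for 321 days by the defendant's absence from the jurisdiction (2005-08-20 to 2006-07-07), pushing the deadline to 2007-02-11.
The period was tolled for 215 days by the plaintiff's legal incapacity (2006-11-06 to 2007-06-09), pushing the deadline to 2007-09-14.
The other events in the timeline have no effect on the limitation period under the stated rules.

2007-09-14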